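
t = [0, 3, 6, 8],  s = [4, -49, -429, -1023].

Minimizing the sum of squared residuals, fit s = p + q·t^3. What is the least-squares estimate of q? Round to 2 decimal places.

With design matrix A, AᵀA = [[4, 755]; [755, 309529]] and Aᵀs = [-1497, -617763]ᵀ.
Determinant 4·309529 − 755² = 668091.
p = ((-1497)·309529 − 755·(-617763))/668091 = 1015384/222697; q = (4·(-617763) − 755·(-1497))/668091 = -446939/222697.

q = -2.01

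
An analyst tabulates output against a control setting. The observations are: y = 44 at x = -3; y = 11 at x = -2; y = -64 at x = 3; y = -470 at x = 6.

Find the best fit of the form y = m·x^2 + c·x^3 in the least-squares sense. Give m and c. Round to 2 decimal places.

m = -1.11, c = -1.99

Compute the Gram sums: Σx^2·x^2 = 1474, Σx^2·x^3 = 7744, Σx^3·x^3 = 48178.
And Σx^2·y = -17056, Σx^3·y = -104524.
Determinant 1474·48178 − 7744² = 11044836.
m = ((-17056)·48178 − 7744·(-104524))/11044836 = -341392/306801; c = (1474·(-104524) − 7744·(-17056))/11044836 = -55522/27891.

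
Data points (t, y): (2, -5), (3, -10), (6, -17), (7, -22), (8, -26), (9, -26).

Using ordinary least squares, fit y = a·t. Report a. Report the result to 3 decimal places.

a = -3.037

With design matrix M, MᵀM = [[243]] and Mᵀy = [-738]ᵀ.
Hence a = -738 / 243 ≈ -3.03704.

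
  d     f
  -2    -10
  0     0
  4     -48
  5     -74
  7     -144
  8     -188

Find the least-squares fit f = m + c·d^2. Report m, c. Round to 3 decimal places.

Normal-equation sums: Σ1 = 6, Σd^2 = 158, Σd^2·d^2 = 7394.
Right-hand side: Σf = -464, Σd^2·f = -21746.
So AᵀA·[m, c]ᵀ = Aᵀf: [[6, 158]; [158, 7394]]·[m, c]ᵀ = [-464, -21746]ᵀ.
Eliminating c: 7394·(row 1) − 158·(row 2) gives 19400·m = 7394·(-464) − 158·(-21746) = 5052, so m = 1263/4850.
Then c = ((-21746) − 158·(1263/4850))/7394 = -14291/4850.

m = 0.260, c = -2.947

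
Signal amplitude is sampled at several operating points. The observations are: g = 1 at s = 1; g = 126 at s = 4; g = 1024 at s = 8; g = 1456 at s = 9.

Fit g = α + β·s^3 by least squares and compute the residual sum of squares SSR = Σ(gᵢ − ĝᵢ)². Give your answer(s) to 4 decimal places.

Compute the Gram sums: Σ1 = 4, Σs^3 = 1306, Σs^3·s^3 = 797682.
Moment sums: Σg = 2607, Σs^3·g = 1593777.
Normal equations: [[4, 1306]; [1306, 797682]]·[α, β]ᵀ = [2607, 1593777]ᵀ.
det = 4·797682 − 1306² = 1485092.
α = (2607·797682 − 1306·1593777)/1485092 = -68421/53039; β = (4·1593777 − 1306·2607)/1485092 = 212169/106078.
Residuals: 4393/15154, -5439/7577, 9299/7577, -12113/15154; SSR = 41589/15154.

SSR = 2.7444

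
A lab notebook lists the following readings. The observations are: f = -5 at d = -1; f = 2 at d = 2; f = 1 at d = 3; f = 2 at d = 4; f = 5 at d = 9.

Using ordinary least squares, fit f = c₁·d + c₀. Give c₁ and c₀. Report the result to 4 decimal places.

From the data, Σd·d = 111, Σd = 17, Σ1 = 5.
Moment sums: Σd·f = 65, Σf = 5.
Eliminating c₀: 5·(row 1) − 17·(row 2) gives 266·c₁ = 5·65 − 17·5 = 240, so c₁ = 120/133.
Then c₀ = (5 − 17·(120/133))/5 = -275/133.

c₁ = 0.9023, c₀ = -2.0677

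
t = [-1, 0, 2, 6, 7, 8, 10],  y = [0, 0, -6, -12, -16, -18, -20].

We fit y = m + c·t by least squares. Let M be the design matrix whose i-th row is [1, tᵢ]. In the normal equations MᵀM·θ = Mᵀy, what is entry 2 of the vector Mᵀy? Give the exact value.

-540

Entry 2 ↔ basis t, so (Mᵀy)_{2} = Σᵢ (t)·yᵢ = (-1)·(0) + (0)·(0) + (2)·(-6) + (6)·(-12) + (7)·(-16) + (8)·(-18) + (10)·(-20) = -540.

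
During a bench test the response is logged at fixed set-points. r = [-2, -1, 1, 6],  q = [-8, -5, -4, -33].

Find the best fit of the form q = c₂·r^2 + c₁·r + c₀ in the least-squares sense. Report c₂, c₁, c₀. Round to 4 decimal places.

c₂ = -0.8911, c₁ = 0.4452, c₀ = -3.5890

From the data, Σr^2·r^2 = 1314, Σr^2·r = 208, Σr^2 = 42, Σr·r = 42, Σr = 4, Σ1 = 4.
And Σr^2·q = -1229, Σr·q = -181, Σq = -50.
Solving the 3×3 system (Gaussian elimination) gives c₂ = -2503/2809, c₁ = 2501/5618, c₀ = -20163/5618.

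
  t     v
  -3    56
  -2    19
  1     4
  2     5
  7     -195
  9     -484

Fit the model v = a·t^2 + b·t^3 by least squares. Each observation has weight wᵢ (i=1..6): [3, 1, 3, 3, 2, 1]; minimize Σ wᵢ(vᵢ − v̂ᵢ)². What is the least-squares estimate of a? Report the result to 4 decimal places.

Setting ∂/∂a … = 0 gives: 11673·a + 92001·b = -56654;  92001·a + 769185·b = -491162.
Determinant 11673·769185 − 92001² = 514512504.
a = ((-56654)·769185 − 92001·(-491162))/514512504 = 134165681/42876042; b = (11673·(-491162) − 92001·(-56654))/514512504 = -43425781/42876042.

a = 3.1292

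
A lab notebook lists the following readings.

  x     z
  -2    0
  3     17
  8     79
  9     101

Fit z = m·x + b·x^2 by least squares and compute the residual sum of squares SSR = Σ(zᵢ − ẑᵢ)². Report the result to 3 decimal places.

SSR = 7.189

AᵀA·[m, b]ᵀ = Aᵀz reads: 158·m + 1260·b = 1592;  1260·m + 10754·b = 13390.
(Σx·x = 158, Σx·x^2 = 1260, Σx^2·x^2 = 10754, Σx·z = 1592, Σx^2·z = 13390.)
Eliminating b: 10754·(row 1) − 1260·(row 2) gives 111532·m = 10754·1592 − 1260·13390 = 248968, so m = 62242/27883.
Then b = (13390 − 1260·(62242/27883))/10754 = 27425/27883.
Residuals: 14784/27883, 40460/27883, -50379/27883, 34580/27883; SSR = 200459/27883.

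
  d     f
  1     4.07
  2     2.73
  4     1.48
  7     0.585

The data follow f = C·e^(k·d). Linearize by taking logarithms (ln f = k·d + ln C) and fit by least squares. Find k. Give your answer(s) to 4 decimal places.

k = -0.3189

Taking logs, ln f = k·d + ln C, so regress ln f on d.
AᵀA = [[70.0000, 14.0000]; [14.0000, 4]], rhs = [1.2274, 2.2638]ᵀ  (here Σd = 14.0000, Σ(d)² = 70.0000, Σln f = 2.2638, Σd·ln f = 1.2274).
Slope k = (n·Σd·ln f − Σd·Σln f)/(n·Σ(d)² − (Σd)²) = (4·1.2274 − 14.0000·2.2638)/84.0000 = -0.31886; ln C = (Σln f − k·Σd)/n = 1.68197.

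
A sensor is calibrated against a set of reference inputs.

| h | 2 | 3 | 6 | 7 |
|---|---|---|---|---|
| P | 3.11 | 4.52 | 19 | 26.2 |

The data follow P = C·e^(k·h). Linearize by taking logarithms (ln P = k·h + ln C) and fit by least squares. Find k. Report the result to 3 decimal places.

k = 0.440

Taking logs, ln P = k·h + ln C, so regress ln P on h.
Sums: Σh = 18.0000, Σ(h)² = 98.0000, Σln P = 8.8533, Σh·ln P = 47.3217.
Normal system: [[98.0000, 18.0000]; [18.0000, 4]]·[k, ln C]ᵀ = [47.3217, 8.8533]ᵀ.
Solving (det = 68.0000): k = 0.44010, ln C = 0.23287.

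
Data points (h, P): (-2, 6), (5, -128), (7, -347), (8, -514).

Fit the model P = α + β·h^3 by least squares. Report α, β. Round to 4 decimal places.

α = -2.6249, β = -1.0005

Forming XᵀX = [[4, 972]; [972, 395482]] and XᵀP = [-983, -398237]ᵀ gives XᵀX·[α, β]ᵀ = XᵀP.
Δ = 4·395482 − 972² = 637144.
α = ((-983)·395482 − 972·(-398237))/637144 = -836221/318572; β = (4·(-398237) − 972·(-983))/637144 = -79684/79643.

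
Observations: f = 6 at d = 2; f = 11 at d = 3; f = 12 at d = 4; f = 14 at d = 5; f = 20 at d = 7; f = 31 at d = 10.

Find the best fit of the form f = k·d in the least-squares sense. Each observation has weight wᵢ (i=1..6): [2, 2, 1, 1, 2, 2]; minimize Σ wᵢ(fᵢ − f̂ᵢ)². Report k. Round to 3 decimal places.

k = 3.036

Normal-equation sums: Σwᵢ·d·d = 365.
Right-hand side: Σwᵢ·d·f = 1108.
AᵀWA·[k]ᵀ = AᵀWf becomes [[365]]·[k]ᵀ = [1108]ᵀ.
k = 1108/365 = 3.03562.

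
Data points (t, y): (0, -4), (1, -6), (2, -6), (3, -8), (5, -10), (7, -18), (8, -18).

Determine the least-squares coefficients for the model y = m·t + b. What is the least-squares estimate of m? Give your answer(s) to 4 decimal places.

m = -1.8402

Forming MᵀM = [[152, 26]; [26, 7]] and Mᵀy = [-362, -70]ᵀ gives MᵀM·[m, b]ᵀ = Mᵀy.
det = 152·7 − 26² = 388.
m = ((-362)·7 − 26·(-70))/388 = -357/194; b = (152·(-70) − 26·(-362))/388 = -307/97.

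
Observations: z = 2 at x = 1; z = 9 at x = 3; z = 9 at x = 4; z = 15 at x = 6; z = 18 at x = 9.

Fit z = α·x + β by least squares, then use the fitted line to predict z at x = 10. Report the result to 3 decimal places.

Sums needed: Σx·x = 143, Σx = 23, Σ1 = 5.
Moment sums: Σx·z = 317, Σz = 53.
Δ = 143·5 − 23² = 186.
α = (317·5 − 23·53)/186 = 61/31; β = (143·53 − 23·317)/186 = 48/31.
At x = 10: ẑ = (61/31)·(10) + (48/31)·(1) = 658/31.

ẑ = 21.226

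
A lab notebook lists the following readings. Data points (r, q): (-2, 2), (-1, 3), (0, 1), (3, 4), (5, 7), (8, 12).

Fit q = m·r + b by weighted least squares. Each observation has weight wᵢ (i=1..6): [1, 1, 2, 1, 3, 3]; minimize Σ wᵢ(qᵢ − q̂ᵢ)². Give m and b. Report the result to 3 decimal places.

m = 1.099, b = 2.284

Normal-equation sums: Σwᵢ·r·r = 281, Σwᵢ·r = 39, Σwᵢ·1 = 11.
For AᵀWq: Σwᵢ·r·q = 398, Σwᵢ·q = 68.
Eliminating b: 11·(row 1) − 39·(row 2) gives 1570·m = 11·398 − 39·68 = 1726, so m = 863/785.
Then b = (68 − 39·(863/785))/11 = 1793/785.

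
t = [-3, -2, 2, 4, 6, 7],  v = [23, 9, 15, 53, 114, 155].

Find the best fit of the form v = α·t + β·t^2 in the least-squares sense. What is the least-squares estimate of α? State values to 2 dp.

Compute the Gram sums: Σt·t = 118, Σt·t^2 = 596, Σt^2·t^2 = 4066.
Moment sums: Σt·v = 1924, Σt^2·v = 12850.
Normal equations: [[118, 596]; [596, 4066]]·[α, β]ᵀ = [1924, 12850]ᵀ.
Eliminating β: 4066·(row 1) − 596·(row 2) gives 124572·α = 4066·1924 − 596·12850 = 164384, so α = 41096/31143.
Then β = (12850 − 596·(41096/31143))/4066 = 92399/31143.

α = 1.32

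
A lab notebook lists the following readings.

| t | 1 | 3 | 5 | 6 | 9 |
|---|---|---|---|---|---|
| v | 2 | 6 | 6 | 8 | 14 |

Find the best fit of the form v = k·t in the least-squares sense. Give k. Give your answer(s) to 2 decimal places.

With design matrix M, MᵀM = [[152]] and Mᵀv = [224]ᵀ.
k = 224/152 = 1.47368.

k = 1.47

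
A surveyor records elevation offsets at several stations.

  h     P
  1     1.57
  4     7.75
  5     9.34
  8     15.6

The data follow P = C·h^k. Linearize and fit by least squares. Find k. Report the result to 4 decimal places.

With ln Pᵢ as the transformed response and ln hᵢ as the regressor:
XᵀX = [[8.8362, 5.0752]; [5.0752, 4]], rhs = [12.1475, 7.4803]ᵀ  (here Σln h = 5.0752, Σ(ln h)² = 8.8362, Σln P = 7.4803, Σln h·ln P = 12.1475).
Slope k = (n·Σln h·ln P − Σln h·Σln P)/(n·Σ(ln h)² − (Σln h)²) = (4·12.1475 − 5.0752·7.4803)/9.5873 = 1.10832; ln C = (Σln P − k·Σln h)/n = 0.46386.

k = 1.1083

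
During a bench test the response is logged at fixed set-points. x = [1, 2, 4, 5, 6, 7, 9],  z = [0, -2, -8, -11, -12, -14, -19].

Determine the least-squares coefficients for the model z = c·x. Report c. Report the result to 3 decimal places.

The normal system MᵀM·[c]ᵀ = Mᵀz is [[212]]·[c]ᵀ = [-432]ᵀ.
Hence c = -432 / 212 ≈ -2.03774.

c = -2.038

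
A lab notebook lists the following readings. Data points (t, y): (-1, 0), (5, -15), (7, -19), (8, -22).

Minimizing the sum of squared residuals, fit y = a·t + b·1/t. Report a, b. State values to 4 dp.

Forming AᵀA = [[139, 4]; [4, 84361/78400]] and Aᵀy = [-384, -237/28]ᵀ gives AᵀA·[a, b]ᵀ = Aᵀy.
Determinant 139·(84361/78400) − 4² = 10471779/78400.
a = ((-384)·(84361/78400) − 4·(-237/28))/(10471779/78400) = -9913408/3490593; b = (139·(-237/28) − 4·(-384))/(10471779/78400) = 9394000/3490593.

a = -2.8400, b = 2.6912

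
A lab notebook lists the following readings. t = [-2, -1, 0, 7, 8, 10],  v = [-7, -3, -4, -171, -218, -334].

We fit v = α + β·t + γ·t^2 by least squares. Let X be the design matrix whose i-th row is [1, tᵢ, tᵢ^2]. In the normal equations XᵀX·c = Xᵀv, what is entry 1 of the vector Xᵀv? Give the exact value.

-737

Entry 1 ↔ basis 1, so (Xᵀv)_{1} = Σᵢ vᵢ = (1)·(-7) + (1)·(-3) + (1)·(-4) + (1)·(-171) + (1)·(-218) + (1)·(-334) = -737.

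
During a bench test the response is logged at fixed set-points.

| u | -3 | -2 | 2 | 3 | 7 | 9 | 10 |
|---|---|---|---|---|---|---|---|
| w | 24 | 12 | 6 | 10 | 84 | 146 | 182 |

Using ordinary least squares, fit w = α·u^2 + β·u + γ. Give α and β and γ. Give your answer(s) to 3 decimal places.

Setting ∂/∂α … = 0 gives: 19156·α + 2072·β + 256·γ = 34520;  2072·α + 256·β + 26·γ = 3668;  256·α + 26·β + 7·γ = 464.
(Σu^2·u^2 = 19156, Σu^2·u = 2072, Σu^2 = 256, Σu·u = 256, Σu = 26, Σ1 = 7, Σu^2·w = 34520, Σu·w = 3668, Σw = 464.)
Inverting the 3×3 Gram matrix, [α, β, γ]ᵀ = [30040/14799, -92231/44397, -10358/44397]ᵀ.

α = 2.030, β = -2.077, γ = -0.233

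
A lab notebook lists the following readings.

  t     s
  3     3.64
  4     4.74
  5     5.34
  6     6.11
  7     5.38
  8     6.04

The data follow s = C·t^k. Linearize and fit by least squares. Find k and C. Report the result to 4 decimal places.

k = 0.4757, C = 2.3395

Taking logs, ln s = k·ln t + ln C, so regress ln s on ln t.
Σln t = 9.9115, Σ(ln t)² = 17.0401, Σln s = 9.8143, Σln t·ln s = 16.5297.
Equations: 17.0401·k + 9.9115·ln C = 16.5297;  9.9115·k + 6·ln C = 9.8143.
Slope k = (n·Σln t·ln s − Σln t·Σln s)/(n·Σ(ln t)² − (Σln t)²) = (6·16.5297 − 9.9115·9.8143)/4.0036 = 0.47567; ln C = (Σln s − k·Σln t)/n = 0.84995, so C = exp(0.84995) = 2.33953.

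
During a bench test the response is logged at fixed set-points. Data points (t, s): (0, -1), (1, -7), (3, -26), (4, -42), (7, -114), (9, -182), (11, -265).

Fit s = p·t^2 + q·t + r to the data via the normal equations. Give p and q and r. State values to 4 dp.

p = -1.9711, q = -2.2655, r = -1.6734

Forming MᵀM = [[23941, 2495, 277]; [2495, 277, 35]; [277, 35, 7]] and Mᵀs = [-53306, -5604, -637]ᵀ gives MᵀM·[p, q, r]ᵀ = Mᵀs.
Solving the 3×3 system (Gaussian elimination) gives p = -2933/1488, q = -3371/1488, r = -415/248.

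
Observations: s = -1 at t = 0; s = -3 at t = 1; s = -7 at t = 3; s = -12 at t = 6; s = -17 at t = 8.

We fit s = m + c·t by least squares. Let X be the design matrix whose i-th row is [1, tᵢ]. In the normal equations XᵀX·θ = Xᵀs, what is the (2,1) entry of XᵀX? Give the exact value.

18

Row 2 ↔ basis t, column 1 ↔ basis 1, so (XᵀX)_{2,1} = Σᵢ t = (0)·(1) + (1)·(1) + (3)·(1) + (6)·(1) + (8)·(1) = 18.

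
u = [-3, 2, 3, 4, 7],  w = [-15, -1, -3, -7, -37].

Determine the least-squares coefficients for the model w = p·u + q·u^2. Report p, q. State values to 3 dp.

p = 2.022, q = -1.034

Sums needed: Σu·u = 87, Σu·u^2 = 415, Σu^2·u^2 = 2835.
For Mᵀw: Σu·w = -253, Σu^2·w = -2091.
Normal equations: [[87, 415]; [415, 2835]]·[p, q]ᵀ = [-253, -2091]ᵀ.
Eliminating q: 2835·(row 1) − 415·(row 2) gives 74420·p = 2835·(-253) − 415·(-2091) = 150510, so p = 15051/7442.
Then q = ((-2091) − 415·(15051/7442))/2835 = -38461/37210.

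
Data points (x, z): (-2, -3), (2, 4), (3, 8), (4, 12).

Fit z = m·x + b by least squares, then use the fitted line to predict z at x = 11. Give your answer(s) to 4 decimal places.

Sums needed: Σx·x = 33, Σx = 7, Σ1 = 4.
For Mᵀz: Σx·z = 86, Σz = 21.
MᵀM·[m, b]ᵀ = Mᵀz becomes [[33, 7]; [7, 4]]·[m, b]ᵀ = [86, 21]ᵀ.
det = 33·4 − 7² = 83.
m = (86·4 − 7·21)/83 = 197/83; b = (33·21 − 7·86)/83 = 91/83.
At x = 11: ẑ = (197/83)·(11) + (91/83)·(1) = 2258/83.

ẑ = 27.2048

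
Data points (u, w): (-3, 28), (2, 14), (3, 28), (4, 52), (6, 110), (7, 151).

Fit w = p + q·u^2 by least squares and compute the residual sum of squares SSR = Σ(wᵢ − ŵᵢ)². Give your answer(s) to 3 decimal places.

Compute the Gram sums: Σ1 = 6, Σu^2 = 123, Σu^2·u^2 = 4131.
For Xᵀw: Σw = 383, Σu^2·w = 12751.
XᵀX·[p, q]ᵀ = Xᵀw becomes [[6, 123]; [123, 4131]]·[p, q]ᵀ = [383, 12751]ᵀ.
Determinant 6·4131 − 123² = 9657.
p = (383·4131 − 123·12751)/9657 = 4600/3219; q = (6·12751 − 123·383)/9657 = 9799/3219.
Residuals: -2659/3219, 1270/3219, -2659/3219, 6004/3219, -3274/3219, 1318/3219; SSR = 6654/1073.

SSR = 6.201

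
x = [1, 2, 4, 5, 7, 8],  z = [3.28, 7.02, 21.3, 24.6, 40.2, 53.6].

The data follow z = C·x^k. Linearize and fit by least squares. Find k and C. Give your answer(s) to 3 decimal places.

k = 1.338, C = 3.081

Linearized form: ln z = k·ln x + ln C. From the 6 transformed points,
Σln x = 7.7142, Σ(ln x)² = 13.1032, Σln z = 17.0735, Σln x·ln z = 26.2130.
Equations: 13.1032·k + 7.7142·ln C = 26.2130;  7.7142·k + 6·ln C = 17.0735.
Slope k = (n·Σln x·ln z − Σln x·Σln z)/(n·Σ(ln x)² − (Σln x)²) = (6·26.2130 − 7.7142·17.0735)/19.1098 = 1.33802; ln C = (Σln z − k·Σln x)/n = 1.12528, so C = exp(1.12528) = 3.08109.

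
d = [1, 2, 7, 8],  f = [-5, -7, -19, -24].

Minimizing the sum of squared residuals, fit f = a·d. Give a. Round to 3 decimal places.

a = -2.915

Entries of AᵀA: Σd·d = 118.
For Aᵀf: Σd·f = -344.
Hence a = -344 / 118 ≈ -2.91525.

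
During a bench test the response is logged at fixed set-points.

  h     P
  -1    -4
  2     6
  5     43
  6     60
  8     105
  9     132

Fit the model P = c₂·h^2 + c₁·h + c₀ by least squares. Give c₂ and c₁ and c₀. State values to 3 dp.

Sums needed: Σh^2·h^2 = 12595, Σh^2·h = 1589, Σh^2 = 211, Σh·h = 211, Σh = 29, Σ1 = 6.
And Σh^2·P = 20667, Σh·P = 2619, ΣP = 342.
Normal equations: [[12595, 1589, 211]; [1589, 211, 29]; [211, 29, 6]]·[c₂, c₁, c₀]ᵀ = [20667, 2619, 342]ᵀ.
Inverting the 3×3 Gram matrix, [c₂, c₁, c₀]ᵀ = [12437/8520, 81289/42600, -6314/1775]ᵀ.

c₂ = 1.460, c₁ = 1.908, c₀ = -3.557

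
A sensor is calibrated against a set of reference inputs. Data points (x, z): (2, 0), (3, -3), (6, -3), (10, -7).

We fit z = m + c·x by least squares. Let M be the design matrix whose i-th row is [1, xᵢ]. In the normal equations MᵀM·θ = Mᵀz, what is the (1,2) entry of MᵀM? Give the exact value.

Row 1 ↔ basis 1, column 2 ↔ basis x, so (MᵀM)_{1,2} = Σᵢ x = (1)·(2) + (1)·(3) + (1)·(6) + (1)·(10) = 21.

21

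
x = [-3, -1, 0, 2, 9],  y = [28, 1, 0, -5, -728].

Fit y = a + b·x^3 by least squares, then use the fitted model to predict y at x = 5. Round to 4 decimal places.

ŷ = -124.0007

Normal-equation sums: Σ1 = 5, Σx^3 = 709, Σx^3·x^3 = 532235.
And Σy = -704, Σx^3·y = -531509.
Determinant 5·532235 − 709² = 2158494.
a = ((-704)·532235 − 709·(-531509))/2158494 = 2146441/2158494; b = (5·(-531509) − 709·(-704))/2158494 = -2158409/2158494.
At x = 5: ŷ = (2146441/2158494)·(1) + (-2158409/2158494)·(125) = -44609114/359749.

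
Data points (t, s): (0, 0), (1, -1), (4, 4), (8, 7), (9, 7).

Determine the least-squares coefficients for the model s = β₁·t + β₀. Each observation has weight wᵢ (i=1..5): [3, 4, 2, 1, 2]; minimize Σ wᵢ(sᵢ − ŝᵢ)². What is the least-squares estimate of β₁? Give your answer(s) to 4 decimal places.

β₁ = 0.9235

Entries of MᵀWM: Σwᵢ·t·t = 262, Σwᵢ·t = 38, Σwᵢ·1 = 12.
Right-hand side: Σwᵢ·t·s = 210, Σwᵢ·s = 25.
MᵀWM·[β₁, β₀]ᵀ = MᵀWs becomes [[262, 38]; [38, 12]]·[β₁, β₀]ᵀ = [210, 25]ᵀ.
Determinant 262·12 − 38² = 1700.
β₁ = (210·12 − 38·25)/1700 = 157/170; β₀ = (262·25 − 38·210)/1700 = -143/170.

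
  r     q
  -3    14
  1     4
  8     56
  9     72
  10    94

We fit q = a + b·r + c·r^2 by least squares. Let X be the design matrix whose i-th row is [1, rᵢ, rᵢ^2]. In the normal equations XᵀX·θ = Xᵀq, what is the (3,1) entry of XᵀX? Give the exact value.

Row 3 ↔ basis r^2, column 1 ↔ basis 1, so (XᵀX)_{3,1} = Σᵢ r^2 = (9)·(1) + (1)·(1) + (64)·(1) + (81)·(1) + (100)·(1) = 255.

255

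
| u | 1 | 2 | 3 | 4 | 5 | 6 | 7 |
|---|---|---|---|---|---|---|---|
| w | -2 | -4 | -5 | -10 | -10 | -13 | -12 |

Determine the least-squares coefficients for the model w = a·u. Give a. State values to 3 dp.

Forming XᵀX = [[140]] and Xᵀw = [-277]ᵀ gives XᵀX·[a]ᵀ = Xᵀw.
Hence a = -277 / 140 ≈ -1.97857.

a = -1.979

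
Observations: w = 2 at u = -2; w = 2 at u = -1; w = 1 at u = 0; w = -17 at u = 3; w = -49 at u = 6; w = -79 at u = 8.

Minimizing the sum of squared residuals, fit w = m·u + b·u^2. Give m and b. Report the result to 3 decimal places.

m = -2.917, b = -0.872

From the data, Σu·u = 114, Σu·u^2 = 746, Σu^2·u^2 = 5490.
For Aᵀw: Σu·w = -983, Σu^2·w = -6963.
So AᵀA·[m, b]ᵀ = Aᵀw: [[114, 746]; [746, 5490]]·[m, b]ᵀ = [-983, -6963]ᵀ.
Eliminating b: 5490·(row 1) − 746·(row 2) gives 69344·m = 5490·(-983) − 746·(-6963) = -202272, so m = -6321/2167.
Then b = ((-6963) − 746·(-6321/2167))/5490 = -3779/4334.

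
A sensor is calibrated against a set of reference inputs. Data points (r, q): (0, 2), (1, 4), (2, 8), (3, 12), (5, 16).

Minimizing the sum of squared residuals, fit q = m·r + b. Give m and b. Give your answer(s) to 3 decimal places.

With design matrix A, AᵀA = [[39, 11]; [11, 5]] and Aᵀq = [136, 42]ᵀ.
det = 39·5 − 11² = 74.
m = (136·5 − 11·42)/74 = 109/37; b = (39·42 − 11·136)/74 = 71/37.

m = 2.946, b = 1.919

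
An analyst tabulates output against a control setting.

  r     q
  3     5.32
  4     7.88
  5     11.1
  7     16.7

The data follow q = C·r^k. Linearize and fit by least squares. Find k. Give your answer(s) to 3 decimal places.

k = 1.361

Linearized form: ln q = k·ln r + ln C. From the 4 transformed points,
AᵀA = [[9.5056, 6.0403]; [6.0403, 4]], rhs = [14.0504, 8.9582]ᵀ  (here Σln r = 6.0403, Σ(ln r)² = 9.5056, Σln q = 8.9582, Σln r·ln q = 14.0504).
Slope k = (n·Σln r·ln q − Σln r·Σln q)/(n·Σ(ln r)² − (Σln r)²) = (4·14.0504 − 6.0403·8.9582)/1.5378 = 1.36050; ln C = (Σln q − k·Σln r)/n = 0.18509.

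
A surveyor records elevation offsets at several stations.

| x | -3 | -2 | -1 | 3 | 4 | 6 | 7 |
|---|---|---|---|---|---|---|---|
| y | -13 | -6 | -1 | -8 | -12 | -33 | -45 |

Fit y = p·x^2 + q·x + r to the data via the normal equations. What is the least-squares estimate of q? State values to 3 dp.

Entries of MᵀM: Σx^2·x^2 = 4132, Σx^2·x = 614, Σx^2 = 124, Σx·x = 124, Σx = 14, Σ1 = 7.
Right-hand side: Σx^2·y = -3799, Σx·y = -533, Σy = -118.
Inverting the 3×3 Gram matrix, [p, q, r]ᵀ = [-21519/20162, 19665/20162, 995/10081]ᵀ.

q = 0.975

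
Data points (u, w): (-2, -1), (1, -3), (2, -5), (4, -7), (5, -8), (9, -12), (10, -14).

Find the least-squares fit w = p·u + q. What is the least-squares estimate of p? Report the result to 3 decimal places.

p = -1.081

Sums needed: Σu·u = 231, Σu = 29, Σ1 = 7.
For Aᵀw: Σu·w = -327, Σw = -50.
Determinant 231·7 − 29² = 776.
p = ((-327)·7 − 29·(-50))/776 = -839/776; q = (231·(-50) − 29·(-327))/776 = -2067/776.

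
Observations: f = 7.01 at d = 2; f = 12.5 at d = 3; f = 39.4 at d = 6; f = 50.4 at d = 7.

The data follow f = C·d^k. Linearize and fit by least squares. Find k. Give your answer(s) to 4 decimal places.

k = 1.5896

With ln fᵢ as the transformed response and ln dᵢ as the regressor:
AᵀA = [[8.6844, 5.5294]; [5.5294, 4]], rhs = [18.3350, 12.0668]ᵀ  (here Σln d = 5.5294, Σ(ln d)² = 8.6844, Σln f = 12.0668, Σln d·ln f = 18.3350).
Solving (det = 4.1629): k = 1.58965, ln C = 0.81925.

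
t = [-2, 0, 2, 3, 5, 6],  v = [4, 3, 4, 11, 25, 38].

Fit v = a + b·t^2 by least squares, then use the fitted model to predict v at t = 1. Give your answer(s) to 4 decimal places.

Sums needed: Σ1 = 6, Σt^2 = 78, Σt^2·t^2 = 2034.
For Mᵀv: Σv = 85, Σt^2·v = 2124.
MᵀM·[a, b]ᵀ = Mᵀv becomes [[6, 78]; [78, 2034]]·[a, b]ᵀ = [85, 2124]ᵀ.
Eliminating b: 2034·(row 1) − 78·(row 2) gives 6120·a = 2034·85 − 78·2124 = 7218, so a = 401/340.
Then b = (2124 − 78·(401/340))/2034 = 1019/1020.
At t = 1: v̂ = (401/340)·(1) + (1019/1020)·(1) = 1111/510.

v̂ = 2.1784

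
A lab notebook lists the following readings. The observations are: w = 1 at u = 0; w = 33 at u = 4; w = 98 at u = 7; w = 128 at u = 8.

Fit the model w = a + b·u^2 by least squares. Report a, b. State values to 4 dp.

Compute the Gram sums: Σ1 = 4, Σu^2 = 129, Σu^2·u^2 = 6753.
Moment sums: Σw = 260, Σu^2·w = 13522.
Δ = 4·6753 − 129² = 10371.
a = (260·6753 − 129·13522)/10371 = 3814/3457; b = (4·13522 − 129·260)/10371 = 20548/10371.

a = 1.1033, b = 1.9813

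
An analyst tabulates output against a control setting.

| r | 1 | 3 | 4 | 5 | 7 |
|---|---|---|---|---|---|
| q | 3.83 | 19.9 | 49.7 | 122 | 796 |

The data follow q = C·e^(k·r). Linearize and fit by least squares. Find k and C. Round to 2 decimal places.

k = 0.89, C = 1.46

Linearized form: ln q = k·r + ln C. From the 5 transformed points,
Σr = 20.0000, Σ(r)² = 100.0000, Σln q = 19.7232, Σr·ln q = 96.7163.
Equations: 100.0000·k + 20.0000·ln C = 96.7163;  20.0000·k + 5·ln C = 19.7232.
Δ = 100.0000·5 − (20.0000)² = 100.0000; k = (96.7163·5 − 20.0000·19.7232)/100.0000 = 0.89118, ln C = (100.0000·19.7232 − 20.0000·96.7163)/100.0000 = 0.37994, so C = exp(0.37994) = 1.46220.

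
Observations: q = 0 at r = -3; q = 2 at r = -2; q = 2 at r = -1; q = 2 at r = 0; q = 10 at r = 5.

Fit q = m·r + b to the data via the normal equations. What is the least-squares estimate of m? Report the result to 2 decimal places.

Normal-equation sums: Σr·r = 39, Σr = -1, Σ1 = 5.
And Σr·q = 44, Σq = 16.
Eliminating b: 5·(row 1) − (-1)·(row 2) gives 194·m = 5·44 − (-1)·16 = 236, so m = 118/97.
Then b = (16 − (-1)·(118/97))/5 = 334/97.

m = 1.22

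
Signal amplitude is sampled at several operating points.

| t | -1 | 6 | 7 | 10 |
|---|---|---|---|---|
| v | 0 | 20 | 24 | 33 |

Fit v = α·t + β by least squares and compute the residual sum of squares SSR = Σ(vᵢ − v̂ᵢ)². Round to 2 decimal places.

Entries of AᵀA: Σt·t = 186, Σt = 22, Σ1 = 4.
For Aᵀv: Σt·v = 618, Σv = 77.
Determinant 186·4 − 22² = 260.
α = (618·4 − 22·77)/260 = 389/130; β = (186·77 − 22·618)/260 = 363/130.
Residuals: 1/5, -97/130, 17/65, 37/130; SSR = 97/130.

SSR = 0.75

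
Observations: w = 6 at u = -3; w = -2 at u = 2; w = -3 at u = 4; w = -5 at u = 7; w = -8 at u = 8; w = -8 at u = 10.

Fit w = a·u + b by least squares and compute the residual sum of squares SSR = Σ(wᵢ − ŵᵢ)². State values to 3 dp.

SSR = 6.710

Sums needed: Σu·u = 242, Σu = 28, Σ1 = 6.
Moment sums: Σu·w = -213, Σw = -20.
Normal equations: [[242, 28]; [28, 6]]·[a, b]ᵀ = [-213, -20]ᵀ.
Eliminating b: 6·(row 1) − 28·(row 2) gives 668·a = 6·(-213) − 28·(-20) = -718, so a = -359/334.
Then b = ((-20) − 28·(-359/334))/6 = 281/167.
Residuals: 365/334, -256/167, -64/167, 281/334, -181/167, 178/167; SSR = 2241/334.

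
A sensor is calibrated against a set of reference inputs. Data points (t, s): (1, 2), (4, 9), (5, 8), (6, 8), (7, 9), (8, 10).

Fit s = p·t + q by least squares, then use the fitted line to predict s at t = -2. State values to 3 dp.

AᵀA·[p, q]ᵀ = Aᵀs reads: 191·p + 31·q = 269;  31·p + 6·q = 46.
Determinant 191·6 − 31² = 185.
p = (269·6 − 31·46)/185 = 188/185; q = (191·46 − 31·269)/185 = 447/185.
At t = -2: ŝ = (188/185)·(-2) + (447/185)·(1) = 71/185.

ŝ = 0.384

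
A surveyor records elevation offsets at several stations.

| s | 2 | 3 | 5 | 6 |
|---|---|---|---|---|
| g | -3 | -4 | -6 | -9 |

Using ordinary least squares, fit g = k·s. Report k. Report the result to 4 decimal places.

The normal system MᵀM·[k]ᵀ = Mᵀg is [[74]]·[k]ᵀ = [-102]ᵀ.
k = (-102)/74 = -1.37838.

k = -1.3784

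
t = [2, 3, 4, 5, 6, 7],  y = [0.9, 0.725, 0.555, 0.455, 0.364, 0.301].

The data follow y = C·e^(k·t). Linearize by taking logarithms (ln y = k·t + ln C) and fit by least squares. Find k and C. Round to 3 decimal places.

Taking logs, ln y = k·t + ln C, so regress ln y on t.
Σt = 27.0000, Σ(t)² = 139.0000, Σln y = -4.0144, Σt·ln y = -21.9360.
Normal system: [[139.0000, 27.0000]; [27.0000, 6]]·[k, ln C]ᵀ = [-21.9360, -4.0144]ᵀ.
Slope k = (n·Σt·ln y − Σt·Σln y)/(n·Σ(t)² − (Σt)²) = (6·-21.9360 − 27.0000·-4.0144)/105.0000 = -0.22120; ln C = (Σln y − k·Σt)/n = 0.32635, so C = exp(0.32635) = 1.38590.

k = -0.221, C = 1.386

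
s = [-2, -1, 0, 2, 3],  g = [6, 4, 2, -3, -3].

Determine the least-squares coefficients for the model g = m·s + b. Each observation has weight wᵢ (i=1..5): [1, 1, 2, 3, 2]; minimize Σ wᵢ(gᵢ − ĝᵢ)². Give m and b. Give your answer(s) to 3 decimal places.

m = -1.962, b = 1.850

With design matrix X, XᵀWX = [[35, 9]; [9, 9]] and XᵀWg = [-52, -1]ᵀ.
Eliminating b: 9·(row 1) − 9·(row 2) gives 234·m = 9·(-52) − 9·(-1) = -459, so m = -51/26.
Then b = ((-1) − 9·(-51/26))/9 = 433/234.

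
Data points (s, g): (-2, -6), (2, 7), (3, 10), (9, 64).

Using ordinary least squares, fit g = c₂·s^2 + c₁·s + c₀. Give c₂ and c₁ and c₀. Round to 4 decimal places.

c₂ = 0.4910, c₁ = 2.9059, c₀ = -1.9968

Entries of XᵀX: Σs^2·s^2 = 6674, Σs^2·s = 756, Σs^2 = 98, Σs·s = 98, Σs = 12, Σ1 = 4.
And Σs^2·g = 5278, Σs·g = 632, Σg = 75.
Normal equations: [[6674, 756, 98]; [756, 98, 12]; [98, 12, 4]]·[c₂, c₁, c₀]ᵀ = [5278, 632, 75]ᵀ.
Row-reducing yields c₂ = 25277/51482, c₁ = 74800/25741, c₀ = -102799/51482.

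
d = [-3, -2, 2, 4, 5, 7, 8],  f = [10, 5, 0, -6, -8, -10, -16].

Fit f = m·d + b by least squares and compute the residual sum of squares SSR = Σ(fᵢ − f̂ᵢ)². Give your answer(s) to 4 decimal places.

Sums needed: Σd·d = 171, Σd = 21, Σ1 = 7.
And Σd·f = -302, Σf = -25.
So MᵀM·[m, b]ᵀ = Mᵀf: [[171, 21]; [21, 7]]·[m, b]ᵀ = [-302, -25]ᵀ.
Determinant 171·7 − 21² = 756.
m = ((-302)·7 − 21·(-25))/756 = -227/108; b = (171·(-25) − 21·(-302))/756 = 689/252.
Residuals: 121/126, -1465/756, 1111/756, -247/756, -85/378, 374/189, -1451/756; SSR = 11033/756.

SSR = 14.5939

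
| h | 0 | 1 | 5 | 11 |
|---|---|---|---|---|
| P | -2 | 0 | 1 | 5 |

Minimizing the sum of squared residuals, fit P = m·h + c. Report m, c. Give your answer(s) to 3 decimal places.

m = 0.575, c = -1.445

Setting ∂/∂m … = 0 gives: 147·m + 17·c = 60;  17·m + 4·c = 4.
Eliminating c: 4·(row 1) − 17·(row 2) gives 299·m = 4·60 − 17·4 = 172, so m = 172/299.
Then c = (4 − 17·(172/299))/4 = -432/299.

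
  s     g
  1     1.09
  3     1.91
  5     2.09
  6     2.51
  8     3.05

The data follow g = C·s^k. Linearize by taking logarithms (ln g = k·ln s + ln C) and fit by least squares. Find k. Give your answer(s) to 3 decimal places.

k = 0.468

Taking logs, ln g = k·ln s + ln C, so regress ln g on ln s.
XᵀX = [[11.3317, 6.5793]; [6.5793, 5]], rhs = [5.8651, 3.5059]ᵀ  (here Σln s = 6.5793, Σ(ln s)² = 11.3317, Σln g = 3.5059, Σln s·ln g = 5.8651).
Δ = 11.3317·5 − (6.5793)² = 13.3720; k = (5.8651·5 − 6.5793·3.5059)/13.3720 = 0.46812, ln C = (11.3317·3.5059 − 6.5793·5.8651)/13.3720 = 0.08520.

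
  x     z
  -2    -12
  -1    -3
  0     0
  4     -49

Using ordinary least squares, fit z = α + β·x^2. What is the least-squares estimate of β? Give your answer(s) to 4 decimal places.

β = -3.0661

Compute the Gram sums: Σ1 = 4, Σx^2 = 21, Σx^2·x^2 = 273.
Moment sums: Σz = -64, Σx^2·z = -835.
Eliminating β: 273·(row 1) − 21·(row 2) gives 651·α = 273·(-64) − 21·(-835) = 63, so α = 3/31.
Then β = ((-835) − 21·(3/31))/273 = -1996/651.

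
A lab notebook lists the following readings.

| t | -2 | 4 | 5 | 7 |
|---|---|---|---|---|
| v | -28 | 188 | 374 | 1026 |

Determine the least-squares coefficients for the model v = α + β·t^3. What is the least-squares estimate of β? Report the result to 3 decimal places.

With design matrix M, MᵀM = [[4, 524]; [524, 137434]] and Mᵀv = [1560, 410924]ᵀ.
Determinant 4·137434 − 524² = 275160.
α = (1560·137434 − 524·410924)/275160 = -115892/34395; β = (4·410924 − 524·1560)/275160 = 103282/34395.

β = 3.003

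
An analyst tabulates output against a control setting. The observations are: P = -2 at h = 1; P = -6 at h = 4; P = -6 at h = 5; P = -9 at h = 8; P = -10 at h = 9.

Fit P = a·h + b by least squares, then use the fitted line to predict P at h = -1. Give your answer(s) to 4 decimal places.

With design matrix M, MᵀM = [[187, 27]; [27, 5]] and MᵀP = [-218, -33]ᵀ.
Eliminating b: 5·(row 1) − 27·(row 2) gives 206·a = 5·(-218) − 27·(-33) = -199, so a = -199/206.
Then b = ((-33) − 27·(-199/206))/5 = -285/206.
At h = -1: P̂ = (-199/206)·(-1) + (-285/206)·(1) = -43/103.

P̂ = -0.4175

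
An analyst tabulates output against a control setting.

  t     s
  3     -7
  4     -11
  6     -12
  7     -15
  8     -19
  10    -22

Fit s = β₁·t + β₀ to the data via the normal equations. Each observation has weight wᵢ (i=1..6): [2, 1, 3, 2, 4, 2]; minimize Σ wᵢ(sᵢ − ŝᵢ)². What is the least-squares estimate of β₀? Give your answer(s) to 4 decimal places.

β₀ = -0.2379

With design matrix X, XᵀWX = [[696, 94]; [94, 14]] and XᵀWs = [-1560, -211]ᵀ.
Eliminating β₀: 14·(row 1) − 94·(row 2) gives 908·β₁ = 14·(-1560) − 94·(-211) = -2006, so β₁ = -1003/454.
Then β₀ = ((-211) − 94·(-1003/454))/14 = -54/227.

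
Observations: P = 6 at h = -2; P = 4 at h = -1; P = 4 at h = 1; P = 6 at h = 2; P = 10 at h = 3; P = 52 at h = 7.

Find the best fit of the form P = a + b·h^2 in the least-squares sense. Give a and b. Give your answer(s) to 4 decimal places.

Forming AᵀA = [[6, 68]; [68, 2516]] and AᵀP = [82, 2694]ᵀ gives AᵀA·[a, b]ᵀ = AᵀP.
Δ = 6·2516 − 68² = 10472.
a = (82·2516 − 68·2694)/10472 = 170/77; b = (6·2694 − 68·82)/10472 = 2647/2618.

a = 2.2078, b = 1.0111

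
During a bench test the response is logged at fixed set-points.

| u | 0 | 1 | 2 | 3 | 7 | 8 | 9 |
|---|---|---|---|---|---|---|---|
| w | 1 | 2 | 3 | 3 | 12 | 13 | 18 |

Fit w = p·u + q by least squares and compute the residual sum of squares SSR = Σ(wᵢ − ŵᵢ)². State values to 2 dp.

SSR = 12.13

Forming XᵀX = [[208, 30]; [30, 7]] and Xᵀw = [367, 52]ᵀ gives XᵀX·[p, q]ᵀ = Xᵀw.
Δ = 208·7 − 30² = 556.
p = (367·7 − 30·52)/556 = 1009/556; q = (208·52 − 30·367)/556 = -97/278.
Residuals: 375/278, 297/556, -39/139, -1165/556, -197/556, -325/278, 1121/556; SSR = 6745/556.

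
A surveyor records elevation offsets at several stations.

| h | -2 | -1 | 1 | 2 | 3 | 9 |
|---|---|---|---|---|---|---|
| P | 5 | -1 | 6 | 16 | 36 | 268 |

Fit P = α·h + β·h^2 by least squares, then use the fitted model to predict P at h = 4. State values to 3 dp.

Sums needed: Σh·h = 100, Σh·h^2 = 756, Σh^2·h^2 = 6676.
Right-hand side: Σh·P = 2549, Σh^2·P = 22121.
So MᵀM·[α, β]ᵀ = MᵀP: [[100, 756]; [756, 6676]]·[α, β]ᵀ = [2549, 22121]ᵀ.
Determinant 100·6676 − 756² = 96064.
α = (2549·6676 − 756·22121)/96064 = 18353/6004; β = (100·22121 − 756·2549)/96064 = 4454/1501.
At h = 4: P̂ = (18353/6004)·(4) + (4454/1501)·(16) = 89617/1501.

P̂ = 59.705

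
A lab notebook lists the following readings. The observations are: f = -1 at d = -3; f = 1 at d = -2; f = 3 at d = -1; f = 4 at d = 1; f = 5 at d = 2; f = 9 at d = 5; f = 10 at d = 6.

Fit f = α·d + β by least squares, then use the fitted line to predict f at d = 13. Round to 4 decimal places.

f̂ = 18.0786

Setting ∂/∂α … = 0 gives: 80·α + 8·β = 117;  8·α + 7·β = 31.
Determinant 80·7 − 8² = 496.
α = (117·7 − 8·31)/496 = 571/496; β = (80·31 − 8·117)/496 = 193/62.
At d = 13: f̂ = (571/496)·(13) + (193/62)·(1) = 8967/496.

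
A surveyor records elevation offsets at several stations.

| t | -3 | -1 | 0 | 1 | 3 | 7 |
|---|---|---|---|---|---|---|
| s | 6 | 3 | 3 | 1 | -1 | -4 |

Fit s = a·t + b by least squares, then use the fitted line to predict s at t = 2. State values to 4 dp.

Normal-equation sums: Σt·t = 69, Σt = 7, Σ1 = 6.
Moment sums: Σt·s = -51, Σs = 8.
So AᵀA·[a, b]ᵀ = Aᵀs: [[69, 7]; [7, 6]]·[a, b]ᵀ = [-51, 8]ᵀ.
det = 69·6 − 7² = 365.
a = ((-51)·6 − 7·8)/365 = -362/365; b = (69·8 − 7·(-51))/365 = 909/365.
At t = 2: ŝ = (-362/365)·(2) + (909/365)·(1) = 37/73.

ŝ = 0.5068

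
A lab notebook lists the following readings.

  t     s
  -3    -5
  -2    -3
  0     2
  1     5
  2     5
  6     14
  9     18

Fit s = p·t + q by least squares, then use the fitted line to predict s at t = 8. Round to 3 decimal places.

Sums needed: Σt·t = 135, Σt = 13, Σ1 = 7.
Moment sums: Σt·s = 282, Σs = 36.
Eliminating q: 7·(row 1) − 13·(row 2) gives 776·p = 7·282 − 13·36 = 1506, so p = 753/388.
Then q = (36 − 13·(753/388))/7 = 597/388.
At t = 8: ŝ = (753/388)·(8) + (597/388)·(1) = 6621/388.

ŝ = 17.064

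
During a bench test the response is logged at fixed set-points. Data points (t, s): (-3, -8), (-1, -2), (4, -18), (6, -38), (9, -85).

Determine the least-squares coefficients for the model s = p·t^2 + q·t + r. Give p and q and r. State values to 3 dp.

From the data, Σt^2·t^2 = 8195, Σt^2·t = 981, Σt^2 = 143, Σt·t = 143, Σt = 15, Σ1 = 5.
Moment sums: Σt^2·s = -8615, Σt·s = -1039, Σs = -151.
So MᵀM·[p, q, r]ᵀ = Mᵀs: [[8195, 981, 143]; [981, 143, 15]; [143, 15, 5]]·[p, q, r]ᵀ = [-8615, -1039, -151]ᵀ.
Solving the 3×3 system (Gaussian elimination) gives p = -121969/122007, q = -14181/40669, r = -68669/122007.

p = -1.000, q = -0.349, r = -0.563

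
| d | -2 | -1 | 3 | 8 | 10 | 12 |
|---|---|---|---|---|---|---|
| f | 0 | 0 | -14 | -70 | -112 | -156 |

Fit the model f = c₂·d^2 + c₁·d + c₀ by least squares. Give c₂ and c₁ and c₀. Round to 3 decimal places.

c₂ = -0.972, c₁ = -1.350, c₀ = 0.245

Sums needed: Σd^2·d^2 = 34930, Σd^2·d = 3258, Σd^2 = 322, Σd·d = 322, Σd = 30, Σ1 = 6.
And Σd^2·f = -38270, Σd·f = -3594, Σf = -352.
AᵀA·[c₂, c₁, c₀]ᵀ = Aᵀf becomes [[34930, 3258, 322]; [3258, 322, 30]; [322, 30, 6]]·[c₂, c₁, c₀]ᵀ = [-38270, -3594, -352]ᵀ.
Inverting the 3×3 Gram matrix, [c₂, c₁, c₀]ᵀ = [-116555/119918, -161901/119918, 14717/59959]ᵀ.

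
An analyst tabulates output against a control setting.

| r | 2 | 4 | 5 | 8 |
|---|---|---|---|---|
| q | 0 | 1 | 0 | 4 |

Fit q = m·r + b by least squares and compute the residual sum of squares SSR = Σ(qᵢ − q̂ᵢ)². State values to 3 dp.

Sums needed: Σr·r = 109, Σr = 19, Σ1 = 4.
And Σr·q = 36, Σq = 5.
Normal equations: [[109, 19]; [19, 4]]·[m, b]ᵀ = [36, 5]ᵀ.
Eliminating b: 4·(row 1) − 19·(row 2) gives 75·m = 4·36 − 19·5 = 49, so m = 49/75.
Then b = (5 − 19·(49/75))/4 = -139/75.
Residuals: 41/75, 6/25, -106/75, 47/75; SSR = 206/75.

SSR = 2.747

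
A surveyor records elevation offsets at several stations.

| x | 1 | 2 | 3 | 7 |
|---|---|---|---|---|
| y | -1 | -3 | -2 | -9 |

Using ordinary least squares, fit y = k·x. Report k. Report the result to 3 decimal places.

k = -1.206

The normal equations are: 63·k = -76.
k = (-76)/63 = -1.20635.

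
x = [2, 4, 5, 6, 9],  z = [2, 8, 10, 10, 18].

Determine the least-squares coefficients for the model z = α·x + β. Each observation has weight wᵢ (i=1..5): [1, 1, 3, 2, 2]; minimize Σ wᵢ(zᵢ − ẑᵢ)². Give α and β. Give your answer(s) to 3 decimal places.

With design matrix M, MᵀWM = [[329, 51]; [51, 9]] and MᵀWz = [630, 96]ᵀ.
det = 329·9 − 51² = 360.
α = (630·9 − 51·96)/360 = 43/20; β = (329·96 − 51·630)/360 = -91/60.

α = 2.150, β = -1.517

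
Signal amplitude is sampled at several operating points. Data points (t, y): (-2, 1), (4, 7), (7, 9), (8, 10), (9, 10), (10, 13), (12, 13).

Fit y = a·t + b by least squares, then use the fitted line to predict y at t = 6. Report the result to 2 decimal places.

ŷ = 8.25

Setting ∂/∂a … = 0 gives: 458·a + 48·b = 545;  48·a + 7·b = 63.
(Σt·t = 458, Σt = 48, Σ1 = 7, Σt·y = 545, Σy = 63.)
det = 458·7 − 48² = 902.
a = (545·7 − 48·63)/902 = 791/902; b = (458·63 − 48·545)/902 = 1347/451.
At t = 6: ŷ = (791/902)·(6) + (1347/451)·(1) = 3720/451.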